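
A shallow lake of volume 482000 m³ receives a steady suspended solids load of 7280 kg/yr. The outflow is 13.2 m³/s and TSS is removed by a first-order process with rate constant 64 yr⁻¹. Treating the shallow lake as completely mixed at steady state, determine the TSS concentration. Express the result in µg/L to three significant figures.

Outflow Q = 13.2 m³/s × 3.156e+07 s/yr = 4.166e+08 m³/yr.
Steady-state CSTR mass balance: W = Q·C + k·V·C, so C = W/(Q + kV).
Q + kV = 4.166e+08 + 64·482000 = 4.474e+08 m³/yr.
C = 7280/4.474e+08 = 1.627e-05 kg/m³ = 0.01627 mg/L = 16.27 µg/L.

16.3 µg/L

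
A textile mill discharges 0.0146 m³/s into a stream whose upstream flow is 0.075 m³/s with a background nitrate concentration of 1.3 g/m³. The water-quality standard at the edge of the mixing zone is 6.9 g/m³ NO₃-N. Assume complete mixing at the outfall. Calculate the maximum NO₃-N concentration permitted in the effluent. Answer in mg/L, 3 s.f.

Mass balance: 6.9·0.0896 = 0.0146·Cₑ + 0.075·1.3.
Cₑ = (0.6182 − 0.0975) / 0.0146 = 35.67 mg/L.

35.7 mg/L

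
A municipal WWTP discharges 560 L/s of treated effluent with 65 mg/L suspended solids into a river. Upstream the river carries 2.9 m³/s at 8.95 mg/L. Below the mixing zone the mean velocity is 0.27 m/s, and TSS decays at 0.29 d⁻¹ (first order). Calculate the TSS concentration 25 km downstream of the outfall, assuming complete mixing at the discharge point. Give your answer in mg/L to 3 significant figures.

560 L/s = 0.56 m³/s.
After complete mixing, C₀ = (0.56·65 + 2.9·8.95) / 3.46 = 18.02 mg/L.
Travel time t = 2.5e+04 m / 0.27 m/s = 9.259e+04 s = 1.072 d.
C = 18.02·exp(−0.29·1.072) = 18.02·0.7329 = 13.21 mg/L.

13.2 mg/L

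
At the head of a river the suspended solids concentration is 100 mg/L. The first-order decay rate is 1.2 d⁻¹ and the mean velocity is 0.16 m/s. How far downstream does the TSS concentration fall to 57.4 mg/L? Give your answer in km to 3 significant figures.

From C = C₀·e^(−kt), t = ln(C₀/C)/k = ln(100/57.4)/1.2 = 0.5551/1.2 = 0.4626 d.
Distance = v·t = 0.16 m/s × 3.997e+04 s = 6395 m = 6.395 km.

6.40 km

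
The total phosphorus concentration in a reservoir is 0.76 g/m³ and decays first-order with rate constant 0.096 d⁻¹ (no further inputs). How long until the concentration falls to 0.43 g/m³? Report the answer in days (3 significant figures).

5.93 d

t = ln(C₀/C)/k = ln(0.76/0.43)/0.096 = 0.5695/0.096 = 5.933 d.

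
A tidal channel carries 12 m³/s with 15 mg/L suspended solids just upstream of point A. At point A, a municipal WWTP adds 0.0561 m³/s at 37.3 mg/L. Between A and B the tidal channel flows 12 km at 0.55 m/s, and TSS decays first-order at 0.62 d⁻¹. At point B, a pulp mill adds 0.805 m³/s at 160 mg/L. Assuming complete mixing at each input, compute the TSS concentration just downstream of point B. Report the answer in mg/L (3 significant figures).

After input A: C = (12·15 + 0.0561·37.3) / 12.06 = 15.1 mg/L.
Over the 12 km reach to input B (t = 2.182e+04 s = 0.2525 d), decay gives C = 15.1·exp(−0.62·0.2525) = 12.91 mg/L.
After input B: C = (12.06·12.91 + 0.805·160) / 12.86 = 22.12 mg/L.

22.1 mg/L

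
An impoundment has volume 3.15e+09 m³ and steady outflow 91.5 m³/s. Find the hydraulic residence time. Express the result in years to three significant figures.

1.09 yr

Q = 91.5 m³/s × 3.156e+07 s/yr = 2.888e+09 m³/yr.
Hydraulic residence time τ = V/Q = 3.15e+09/2.888e+09 = 1.091 yr.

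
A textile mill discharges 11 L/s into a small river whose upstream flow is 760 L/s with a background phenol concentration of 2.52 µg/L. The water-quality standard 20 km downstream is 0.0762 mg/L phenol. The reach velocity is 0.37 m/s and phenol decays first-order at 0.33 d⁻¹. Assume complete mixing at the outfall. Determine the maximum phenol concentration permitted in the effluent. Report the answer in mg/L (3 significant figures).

11 L/s = 0.011 m³/s.
760 L/s = 0.76 m³/s.
2.52 µg/L = 0.00252 mg/L.
Travel time to the compliance point: t = 2e+04/0.37 = 5.405e+04 s = 0.6256 d; decay factor exp(−0.33·0.6256) = 0.8135.
So the concentration just after mixing may be at most 0.0762/0.8135 = 0.09367 mg/L.
Mass balance: 0.09367·0.771 = 0.011·Cₑ + 0.76·0.00252.
Cₑ = (0.07222 − 0.001915) / 0.011 = 6.392 mg/L.

6.39 mg/L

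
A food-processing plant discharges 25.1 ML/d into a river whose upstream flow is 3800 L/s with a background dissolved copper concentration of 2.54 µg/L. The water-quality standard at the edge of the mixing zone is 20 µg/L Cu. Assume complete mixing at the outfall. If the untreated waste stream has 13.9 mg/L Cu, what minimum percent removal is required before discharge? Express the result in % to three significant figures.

25.1 ML/d = 0.2905 m³/s.
3800 L/s = 3.8 m³/s.
2.54 µg/L = 0.00254 mg/L.
20 µg/L = 0.02 mg/L.
Mass balance: 0.02·4.091 = 0.2905·Cₑ + 3.8·0.00254.
Cₑ = (0.08181 − 0.009652) / 0.2905 = 0.2484 mg/L.
Required removal = 1 − 0.2484/13.9 = 98.21 %.

98.2 %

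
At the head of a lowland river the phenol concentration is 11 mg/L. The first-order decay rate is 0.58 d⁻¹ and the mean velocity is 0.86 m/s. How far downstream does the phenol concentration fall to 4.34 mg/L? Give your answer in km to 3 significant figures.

119 km

From C = C₀·e^(−kt), t = ln(C₀/C)/k = ln(11/4.34)/0.58 = 0.93/0.58 = 1.603 d.
Distance = v·t = 0.86 m/s × 1.385e+05 s = 1.191e+05 m = 119.1 km.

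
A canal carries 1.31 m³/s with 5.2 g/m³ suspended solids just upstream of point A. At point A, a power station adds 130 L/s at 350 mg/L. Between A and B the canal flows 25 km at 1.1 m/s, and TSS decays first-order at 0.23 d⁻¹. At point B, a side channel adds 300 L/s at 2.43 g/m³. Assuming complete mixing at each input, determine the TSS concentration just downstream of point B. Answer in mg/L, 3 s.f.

28.7 mg/L

130 L/s = 0.13 m³/s.
After input A: C = (1.31·5.2 + 0.13·350) / 1.44 = 36.33 mg/L.
Over the 25 km reach to input B (t = 2.273e+04 s = 0.263 d), decay gives C = 36.33·exp(−0.23·0.263) = 34.2 mg/L.
300 L/s = 0.3 m³/s.
After input B: C = (1.44·34.2 + 0.3·2.43) / 1.74 = 28.72 mg/L.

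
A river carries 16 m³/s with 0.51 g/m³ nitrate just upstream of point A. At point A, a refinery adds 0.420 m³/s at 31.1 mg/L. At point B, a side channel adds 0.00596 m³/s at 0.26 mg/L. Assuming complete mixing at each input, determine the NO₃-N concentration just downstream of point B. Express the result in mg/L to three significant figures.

After input A: C = (16·0.51 + 0.42·31.1) / 16.42 = 1.292 mg/L.
After input B: C = (16.42·1.292 + 0.00596·0.26) / 16.43 = 1.292 mg/L.

1.29 mg/L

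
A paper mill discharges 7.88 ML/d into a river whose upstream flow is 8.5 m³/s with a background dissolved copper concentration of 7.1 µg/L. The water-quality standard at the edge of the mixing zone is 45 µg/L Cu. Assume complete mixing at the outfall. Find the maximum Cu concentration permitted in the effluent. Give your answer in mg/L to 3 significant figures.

3.58 mg/L

7.88 ML/d = 0.0912 m³/s.
7.1 µg/L = 0.0071 mg/L.
45 µg/L = 0.045 mg/L.
Mass balance: 0.045·8.591 = 0.0912·Cₑ + 8.5·0.0071.
Cₑ = (0.3866 − 0.06035) / 0.0912 = 3.577 mg/L.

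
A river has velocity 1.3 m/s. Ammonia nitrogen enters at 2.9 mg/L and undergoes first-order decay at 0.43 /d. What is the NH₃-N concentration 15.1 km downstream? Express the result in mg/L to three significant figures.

2.74 mg/L

Travel time t = 15.1 km / 1.3 m/s = 1.51e+04/1.3 = 1.162e+04 s = 0.1344 d.
First-order decay: C = 2.9·exp(−0.43·0.1344) = 2.9·0.9438 = 2.737 mg/L.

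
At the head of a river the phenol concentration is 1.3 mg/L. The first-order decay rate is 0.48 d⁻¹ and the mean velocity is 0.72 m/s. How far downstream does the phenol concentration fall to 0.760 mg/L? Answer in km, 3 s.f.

69.6 km

From C = C₀·e^(−kt), t = ln(C₀/C)/k = ln(1.3/0.760)/0.48 = 0.5368/0.48 = 1.118 d.
Distance = v·t = 0.72 m/s × 9.662e+04 s = 6.957e+04 m = 69.57 km.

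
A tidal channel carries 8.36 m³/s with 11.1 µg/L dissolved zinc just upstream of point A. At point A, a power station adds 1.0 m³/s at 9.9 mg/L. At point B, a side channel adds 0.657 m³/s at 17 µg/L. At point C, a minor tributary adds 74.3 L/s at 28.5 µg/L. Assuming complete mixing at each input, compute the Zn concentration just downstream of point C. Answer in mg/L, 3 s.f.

0.992 mg/L

11.1 µg/L = 0.0111 mg/L.
After input A: C = (8.36·0.0111 + 1·9.9) / 9.36 = 1.068 mg/L.
17 µg/L = 0.017 mg/L.
After input B: C = (9.36·1.068 + 0.657·0.017) / 10.02 = 0.9987 mg/L.
74.3 L/s = 0.0743 m³/s.
28.5 µg/L = 0.0285 mg/L.
After input C: C = (10.02·0.9987 + 0.0743·0.0285) / 10.09 = 0.9916 mg/L.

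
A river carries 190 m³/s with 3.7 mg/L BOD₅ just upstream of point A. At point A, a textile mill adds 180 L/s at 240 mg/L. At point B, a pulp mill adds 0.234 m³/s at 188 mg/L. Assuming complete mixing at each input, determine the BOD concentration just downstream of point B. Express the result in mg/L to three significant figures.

180 L/s = 0.18 m³/s.
After input A: C = (190·3.7 + 0.18·240) / 190.2 = 3.924 mg/L.
After input B: C = (190.2·3.924 + 0.234·188) / 190.4 = 4.15 mg/L.

4.15 mg/L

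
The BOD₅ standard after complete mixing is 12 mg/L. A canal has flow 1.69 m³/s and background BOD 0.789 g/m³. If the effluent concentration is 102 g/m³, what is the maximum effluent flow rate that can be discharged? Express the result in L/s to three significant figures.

Mass balance at complete mixing: C_std·(Q_w + Q_r) = Q_w·C_e + Q_r·C_b.
Rearranging, Q_w = Q_r·(C_std − C_b)/(C_e − C_std) = 1.69·(12 − 0.789) / (102 − 12) = 0.2105 m³/s.
= 210.5 L/s.

211 L/s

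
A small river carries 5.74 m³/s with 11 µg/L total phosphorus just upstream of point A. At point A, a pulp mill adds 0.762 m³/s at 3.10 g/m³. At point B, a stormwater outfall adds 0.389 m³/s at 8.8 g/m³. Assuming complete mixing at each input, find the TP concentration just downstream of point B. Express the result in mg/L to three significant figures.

0.849 mg/L

11 µg/L = 0.011 mg/L.
After input A: C = (5.74·0.011 + 0.762·3.1) / 6.502 = 0.373 mg/L.
After input B: C = (6.502·0.373 + 0.389·8.8) / 6.891 = 0.8487 mg/L.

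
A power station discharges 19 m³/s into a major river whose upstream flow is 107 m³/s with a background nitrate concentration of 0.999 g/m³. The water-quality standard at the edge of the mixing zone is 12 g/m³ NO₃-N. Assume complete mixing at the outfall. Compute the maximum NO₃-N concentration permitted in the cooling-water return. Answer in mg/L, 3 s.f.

74.0 mg/L

Mass balance: 12·126 = 19·Cₑ + 107·0.999.
Cₑ = (1512 − 106.9) / 19 = 73.95 mg/L.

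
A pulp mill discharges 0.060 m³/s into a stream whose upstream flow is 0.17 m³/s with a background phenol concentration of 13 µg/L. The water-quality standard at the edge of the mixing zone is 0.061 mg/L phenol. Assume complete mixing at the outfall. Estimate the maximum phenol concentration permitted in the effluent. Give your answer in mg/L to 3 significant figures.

13 µg/L = 0.013 mg/L.
Mass balance: 0.061·0.23 = 0.06·Cₑ + 0.17·0.013.
Cₑ = (0.01403 − 0.00221) / 0.06 = 0.197 mg/L.

0.197 mg/L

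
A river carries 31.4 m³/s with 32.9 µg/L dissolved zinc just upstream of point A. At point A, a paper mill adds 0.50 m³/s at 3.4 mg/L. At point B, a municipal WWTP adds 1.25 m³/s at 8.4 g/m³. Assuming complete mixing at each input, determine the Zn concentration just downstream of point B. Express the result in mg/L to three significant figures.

0.399 mg/L

32.9 µg/L = 0.0329 mg/L.
After input A: C = (31.4·0.0329 + 0.5·3.4) / 31.9 = 0.08568 mg/L.
After input B: C = (31.9·0.08568 + 1.25·8.4) / 33.15 = 0.3992 mg/L.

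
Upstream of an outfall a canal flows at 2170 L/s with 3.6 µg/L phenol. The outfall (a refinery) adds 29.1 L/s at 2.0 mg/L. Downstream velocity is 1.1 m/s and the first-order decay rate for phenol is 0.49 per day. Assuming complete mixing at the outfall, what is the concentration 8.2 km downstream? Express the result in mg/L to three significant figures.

29.1 L/s = 0.0291 m³/s.
2170 L/s = 2.17 m³/s.
3.6 µg/L = 0.0036 mg/L.
After complete mixing, C₀ = (0.0291·2 + 2.17·0.0036) / 2.199 = 0.03002 mg/L.
Travel time t = 8200 m / 1.1 m/s = 7455 s = 0.08628 d.
C = 0.03002·exp(−0.49·0.08628) = 0.03002·0.9586 = 0.02878 mg/L.

0.0288 mg/L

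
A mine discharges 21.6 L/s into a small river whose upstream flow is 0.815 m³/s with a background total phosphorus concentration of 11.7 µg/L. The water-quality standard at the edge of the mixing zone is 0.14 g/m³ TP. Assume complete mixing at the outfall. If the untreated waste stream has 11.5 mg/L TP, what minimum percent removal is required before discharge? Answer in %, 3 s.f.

21.6 L/s = 0.0216 m³/s.
11.7 µg/L = 0.0117 mg/L.
Mass balance: 0.14·0.8366 = 0.0216·Cₑ + 0.815·0.0117.
Cₑ = (0.1171 − 0.009535) / 0.0216 = 4.981 mg/L.
Required removal = 1 − 4.981/11.5 = 56.69 %.

56.7 %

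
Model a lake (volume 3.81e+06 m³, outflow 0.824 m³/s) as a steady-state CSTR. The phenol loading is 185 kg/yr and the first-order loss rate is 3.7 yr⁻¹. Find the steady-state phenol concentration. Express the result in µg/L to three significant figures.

Outflow Q = 0.824 m³/s × 3.156e+07 s/yr = 2.6e+07 m³/yr.
Steady-state CSTR mass balance: W = Q·C + k·V·C, so C = W/(Q + kV).
Q + kV = 2.6e+07 + 3.7·3.81e+06 = 4.01e+07 m³/yr.
C = 185/4.01e+07 = 4.613e-06 kg/m³ = 0.004613 mg/L = 4.613 µg/L.

4.61 µg/L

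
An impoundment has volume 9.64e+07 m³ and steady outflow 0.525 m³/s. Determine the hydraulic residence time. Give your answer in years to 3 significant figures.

Q = 0.525 m³/s × 3.156e+07 s/yr = 1.657e+07 m³/yr.
Hydraulic residence time τ = V/Q = 9.64e+07/1.657e+07 = 5.819 yr.

5.82 yr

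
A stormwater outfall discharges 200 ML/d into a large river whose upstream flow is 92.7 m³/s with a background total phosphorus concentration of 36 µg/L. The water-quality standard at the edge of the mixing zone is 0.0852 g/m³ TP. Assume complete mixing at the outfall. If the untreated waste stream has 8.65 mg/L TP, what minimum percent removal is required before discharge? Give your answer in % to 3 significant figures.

200 ML/d = 2.315 m³/s.
36 µg/L = 0.036 mg/L.
Mass balance: 0.0852·95.01 = 2.315·Cₑ + 92.7·0.036.
Cₑ = (8.095 − 3.337) / 2.315 = 2.055 mg/L.
Required removal = 1 − 2.055/8.65 = 76.24 %.

76.2 %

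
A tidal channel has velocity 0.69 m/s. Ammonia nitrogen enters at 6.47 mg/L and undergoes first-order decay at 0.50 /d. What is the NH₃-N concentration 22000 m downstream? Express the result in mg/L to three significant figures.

5.38 mg/L

Travel time t = 22000 m / 0.69 m/s = 2.2e+04/0.69 = 3.188e+04 s = 0.369 d.
First-order decay: C = 6.47·exp(−0.50·0.369) = 6.47·0.8315 = 5.38 mg/L.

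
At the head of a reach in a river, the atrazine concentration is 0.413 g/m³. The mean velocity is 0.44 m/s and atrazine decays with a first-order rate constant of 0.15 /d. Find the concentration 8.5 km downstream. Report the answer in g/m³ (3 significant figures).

0.399 g/m³

Travel time t = 8.5 km / 0.44 m/s = 8500/0.44 = 1.932e+04 s = 0.2236 d.
First-order decay: C = 0.413·exp(−0.15·0.2236) = 0.413·0.967 = 0.3994 g/m³.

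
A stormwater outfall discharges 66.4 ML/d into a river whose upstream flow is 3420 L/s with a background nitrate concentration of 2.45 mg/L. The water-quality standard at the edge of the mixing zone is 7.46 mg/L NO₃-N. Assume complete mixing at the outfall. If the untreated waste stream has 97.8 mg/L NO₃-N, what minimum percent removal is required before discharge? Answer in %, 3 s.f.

69.6 %

66.4 ML/d = 0.7685 m³/s.
3420 L/s = 3.42 m³/s.
Mass balance: 7.46·4.189 = 0.7685·Cₑ + 3.42·2.45.
Cₑ = (31.25 − 8.379) / 0.7685 = 29.76 mg/L.
Required removal = 1 − 29.76/97.8 = 69.58 %.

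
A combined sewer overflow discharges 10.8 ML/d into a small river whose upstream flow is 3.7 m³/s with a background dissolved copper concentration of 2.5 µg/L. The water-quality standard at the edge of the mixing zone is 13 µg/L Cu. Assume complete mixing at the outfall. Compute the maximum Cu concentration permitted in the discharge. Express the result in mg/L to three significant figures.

10.8 ML/d = 0.125 m³/s.
2.5 µg/L = 0.0025 mg/L.
13 µg/L = 0.013 mg/L.
Mass balance: 0.013·3.825 = 0.125·Cₑ + 3.7·0.0025.
Cₑ = (0.04973 − 0.00925) / 0.125 = 0.3238 mg/L.

0.324 mg/L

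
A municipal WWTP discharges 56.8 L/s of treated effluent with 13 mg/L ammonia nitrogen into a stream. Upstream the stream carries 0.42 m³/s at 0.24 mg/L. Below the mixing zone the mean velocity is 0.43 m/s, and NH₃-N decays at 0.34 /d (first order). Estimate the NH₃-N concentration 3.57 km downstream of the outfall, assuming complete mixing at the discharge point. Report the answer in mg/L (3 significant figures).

1.70 mg/L

56.8 L/s = 0.0568 m³/s.
After complete mixing, C₀ = (0.0568·13 + 0.42·0.24) / 0.4768 = 1.76 mg/L.
Travel time t = 3570 m / 0.43 m/s = 8302 s = 0.09609 d.
C = 1.76·exp(−0.34·0.09609) = 1.76·0.9679 = 1.703 mg/L.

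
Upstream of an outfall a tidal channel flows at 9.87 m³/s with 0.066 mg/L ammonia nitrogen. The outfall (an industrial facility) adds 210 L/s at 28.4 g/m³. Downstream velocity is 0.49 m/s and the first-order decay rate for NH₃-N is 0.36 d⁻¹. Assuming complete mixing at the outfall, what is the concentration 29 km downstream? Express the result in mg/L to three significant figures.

210 L/s = 0.21 m³/s.
After complete mixing, C₀ = (0.21·28.4 + 9.87·0.066) / 10.08 = 0.6563 mg/L.
Travel time t = 2.9e+04 m / 0.49 m/s = 5.918e+04 s = 0.685 d.
C = 0.6563·exp(−0.36·0.685) = 0.6563·0.7815 = 0.5129 mg/L.

0.513 mg/L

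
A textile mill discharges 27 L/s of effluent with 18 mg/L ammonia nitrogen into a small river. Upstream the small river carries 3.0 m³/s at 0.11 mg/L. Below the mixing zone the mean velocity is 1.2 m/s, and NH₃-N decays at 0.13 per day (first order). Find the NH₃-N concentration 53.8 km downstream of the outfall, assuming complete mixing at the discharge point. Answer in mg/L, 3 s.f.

0.252 mg/L

27 L/s = 0.027 m³/s.
After complete mixing, C₀ = (0.027·18 + 3·0.11) / 3.027 = 0.2696 mg/L.
Travel time t = 5.38e+04 m / 1.2 m/s = 4.483e+04 s = 0.5189 d.
C = 0.2696·exp(−0.13·0.5189) = 0.2696·0.9348 = 0.252 mg/L.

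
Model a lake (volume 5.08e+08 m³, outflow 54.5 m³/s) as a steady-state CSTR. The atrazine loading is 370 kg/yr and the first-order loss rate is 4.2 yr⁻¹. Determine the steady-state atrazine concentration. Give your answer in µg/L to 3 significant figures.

Outflow Q = 54.5 m³/s × 3.156e+07 s/yr = 1.72e+09 m³/yr.
Steady-state CSTR mass balance: W = Q·C + k·V·C, so C = W/(Q + kV).
Q + kV = 1.72e+09 + 4.2·5.08e+08 = 3.853e+09 m³/yr.
C = 370/3.853e+09 = 9.602e-08 kg/m³ = 9.602e-05 mg/L = 0.09602 µg/L.

0.0960 µg/L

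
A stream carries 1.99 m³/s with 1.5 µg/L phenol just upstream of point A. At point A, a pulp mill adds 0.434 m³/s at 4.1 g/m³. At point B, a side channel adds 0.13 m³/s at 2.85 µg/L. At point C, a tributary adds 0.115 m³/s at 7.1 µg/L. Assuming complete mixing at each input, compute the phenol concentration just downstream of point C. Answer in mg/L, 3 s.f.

1.5 µg/L = 0.0015 mg/L.
After input A: C = (1.99·0.0015 + 0.434·4.1) / 2.424 = 0.7353 mg/L.
2.85 µg/L = 0.00285 mg/L.
After input B: C = (2.424·0.7353 + 0.13·0.00285) / 2.554 = 0.698 mg/L.
7.1 µg/L = 0.0071 mg/L.
After input C: C = (2.554·0.698 + 0.115·0.0071) / 2.669 = 0.6683 mg/L.

0.668 mg/L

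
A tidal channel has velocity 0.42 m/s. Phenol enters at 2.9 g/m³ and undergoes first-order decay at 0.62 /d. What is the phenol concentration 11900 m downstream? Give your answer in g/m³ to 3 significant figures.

2.37 g/m³

Travel time t = 11900 m / 0.42 m/s = 1.19e+04/0.42 = 2.833e+04 s = 0.3279 d.
First-order decay: C = 2.9·exp(−0.62·0.3279) = 2.9·0.816 = 2.366 g/m³.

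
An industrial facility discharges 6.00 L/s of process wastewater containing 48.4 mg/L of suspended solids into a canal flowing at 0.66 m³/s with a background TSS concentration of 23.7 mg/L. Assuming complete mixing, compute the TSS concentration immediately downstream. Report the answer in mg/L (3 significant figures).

23.9 mg/L

6.00 L/s = 0.006 m³/s.
Conservation of mass across the mixing zone: C = (0.006·48.4 + 0.66·23.7) / (0.006 + 0.66) = 15.93/0.666 = 23.92 mg/L.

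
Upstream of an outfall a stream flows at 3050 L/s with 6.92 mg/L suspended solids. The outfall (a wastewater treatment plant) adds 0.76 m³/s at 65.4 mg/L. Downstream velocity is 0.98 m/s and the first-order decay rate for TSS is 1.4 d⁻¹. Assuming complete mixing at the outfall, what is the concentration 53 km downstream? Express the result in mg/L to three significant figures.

7.74 mg/L

3050 L/s = 3.05 m³/s.
After complete mixing, C₀ = (0.76·65.4 + 3.05·6.92) / 3.81 = 18.59 mg/L.
Travel time t = 5.3e+04 m / 0.98 m/s = 5.408e+04 s = 0.6259 d.
C = 18.59·exp(−1.4·0.6259) = 18.59·0.4163 = 7.737 mg/L.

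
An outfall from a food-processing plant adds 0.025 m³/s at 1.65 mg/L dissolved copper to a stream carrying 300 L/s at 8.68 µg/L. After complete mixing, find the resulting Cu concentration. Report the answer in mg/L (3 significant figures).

300 L/s = 0.3 m³/s.
8.68 µg/L = 0.00868 mg/L.
Conservation of mass across the mixing zone: C = (0.025·1.65 + 0.3·0.00868) / (0.025 + 0.3) = 0.04385/0.325 = 0.1349 mg/L.

0.135 mg/L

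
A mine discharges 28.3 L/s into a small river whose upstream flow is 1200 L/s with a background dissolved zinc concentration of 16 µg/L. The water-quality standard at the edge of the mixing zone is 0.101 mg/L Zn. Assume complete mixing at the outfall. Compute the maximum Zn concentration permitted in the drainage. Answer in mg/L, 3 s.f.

3.71 mg/L

28.3 L/s = 0.0283 m³/s.
1200 L/s = 1.2 m³/s.
16 µg/L = 0.016 mg/L.
Mass balance: 0.101·1.228 = 0.0283·Cₑ + 1.2·0.016.
Cₑ = (0.1241 − 0.0192) / 0.0283 = 3.705 mg/L.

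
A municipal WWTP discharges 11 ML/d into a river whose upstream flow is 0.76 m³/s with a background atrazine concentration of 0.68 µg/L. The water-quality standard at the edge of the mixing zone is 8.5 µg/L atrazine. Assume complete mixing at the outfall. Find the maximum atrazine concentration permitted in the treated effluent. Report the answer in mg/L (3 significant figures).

0.0552 mg/L

11 ML/d = 0.1273 m³/s.
0.68 µg/L = 0.00068 mg/L.
8.5 µg/L = 0.0085 mg/L.
Mass balance: 0.0085·0.8873 = 0.1273·Cₑ + 0.76·0.00068.
Cₑ = (0.007542 − 0.0005168) / 0.1273 = 0.05518 mg/L.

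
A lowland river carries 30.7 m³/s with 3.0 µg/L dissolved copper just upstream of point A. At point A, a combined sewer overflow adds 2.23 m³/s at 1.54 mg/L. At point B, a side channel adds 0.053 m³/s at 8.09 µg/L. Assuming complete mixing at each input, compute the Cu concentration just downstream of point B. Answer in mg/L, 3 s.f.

0.107 mg/L

3.0 µg/L = 0.003 mg/L.
After input A: C = (30.7·0.003 + 2.23·1.54) / 32.93 = 0.1071 mg/L.
8.09 µg/L = 0.00809 mg/L.
After input B: C = (32.93·0.1071 + 0.053·0.00809) / 32.98 = 0.1069 mg/L.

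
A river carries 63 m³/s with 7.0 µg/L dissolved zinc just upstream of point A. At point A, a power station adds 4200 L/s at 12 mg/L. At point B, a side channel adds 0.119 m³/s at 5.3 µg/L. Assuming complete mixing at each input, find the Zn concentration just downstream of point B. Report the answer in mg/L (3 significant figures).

0.755 mg/L

7.0 µg/L = 0.007 mg/L.
4200 L/s = 4.2 m³/s.
After input A: C = (63·0.007 + 4.2·12) / 67.2 = 0.7566 mg/L.
5.3 µg/L = 0.0053 mg/L.
After input B: C = (67.2·0.7566 + 0.119·0.0053) / 67.32 = 0.7552 mg/L.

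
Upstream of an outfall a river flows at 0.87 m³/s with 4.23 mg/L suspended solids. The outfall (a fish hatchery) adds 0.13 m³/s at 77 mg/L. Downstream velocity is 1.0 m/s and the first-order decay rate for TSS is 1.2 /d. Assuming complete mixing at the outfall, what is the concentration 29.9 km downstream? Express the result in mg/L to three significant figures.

9.04 mg/L

After complete mixing, C₀ = (0.13·77 + 0.87·4.23) / 1 = 13.69 mg/L.
Travel time t = 2.99e+04 m / 1.0 m/s = 2.99e+04 s = 0.3461 d.
C = 13.69·exp(−1.2·0.3461) = 13.69·0.6602 = 9.038 mg/L.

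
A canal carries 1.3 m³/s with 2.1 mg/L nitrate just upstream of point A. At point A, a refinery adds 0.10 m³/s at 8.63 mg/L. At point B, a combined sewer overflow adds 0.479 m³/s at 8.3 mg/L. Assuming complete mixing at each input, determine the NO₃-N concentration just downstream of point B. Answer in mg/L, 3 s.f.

After input A: C = (1.3·2.1 + 0.1·8.63) / 1.4 = 2.566 mg/L.
After input B: C = (1.4·2.566 + 0.479·8.3) / 1.879 = 4.028 mg/L.

4.03 mg/L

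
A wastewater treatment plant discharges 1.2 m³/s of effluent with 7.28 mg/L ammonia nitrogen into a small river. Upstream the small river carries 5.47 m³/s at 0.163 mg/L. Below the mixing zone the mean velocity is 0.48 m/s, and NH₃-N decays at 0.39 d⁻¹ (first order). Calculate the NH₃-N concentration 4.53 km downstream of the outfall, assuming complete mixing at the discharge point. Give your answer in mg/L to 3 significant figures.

1.38 mg/L

After complete mixing, C₀ = (1.2·7.28 + 5.47·0.163) / 6.67 = 1.443 mg/L.
Travel time t = 4530 m / 0.48 m/s = 9438 s = 0.1092 d.
C = 1.443·exp(−0.39·0.1092) = 1.443·0.9583 = 1.383 mg/L.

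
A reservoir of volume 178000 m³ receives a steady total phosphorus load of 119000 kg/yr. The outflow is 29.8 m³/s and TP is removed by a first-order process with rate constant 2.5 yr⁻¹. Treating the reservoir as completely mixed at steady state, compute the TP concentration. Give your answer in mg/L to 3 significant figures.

0.126 mg/L

Outflow Q = 29.8 m³/s × 3.156e+07 s/yr = 9.404e+08 m³/yr.
Steady-state CSTR mass balance: W = Q·C + k·V·C, so C = W/(Q + kV).
Q + kV = 9.404e+08 + 2.5·178000 = 9.409e+08 m³/yr.
C = 119000/9.409e+08 = 0.0001265 kg/m³ = 0.1265 mg/L.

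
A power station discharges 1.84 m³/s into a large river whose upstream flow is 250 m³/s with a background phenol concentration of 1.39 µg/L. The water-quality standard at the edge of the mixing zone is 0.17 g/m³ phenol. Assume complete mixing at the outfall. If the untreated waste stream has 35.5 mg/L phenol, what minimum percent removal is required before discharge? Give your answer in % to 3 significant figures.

35.0 %

1.39 µg/L = 0.00139 mg/L.
Mass balance: 0.17·251.8 = 1.84·Cₑ + 250·0.00139.
Cₑ = (42.81 − 0.3475) / 1.84 = 23.08 mg/L.
Required removal = 1 − 23.08/35.5 = 34.99 %.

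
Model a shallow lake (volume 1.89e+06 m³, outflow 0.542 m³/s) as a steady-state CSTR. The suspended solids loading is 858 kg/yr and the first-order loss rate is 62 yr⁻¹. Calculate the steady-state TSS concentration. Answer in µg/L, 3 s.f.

Outflow Q = 0.542 m³/s × 3.156e+07 s/yr = 1.71e+07 m³/yr.
Steady-state CSTR mass balance: W = Q·C + k·V·C, so C = W/(Q + kV).
Q + kV = 1.71e+07 + 62·1.89e+06 = 1.343e+08 m³/yr.
C = 858/1.343e+08 = 6.389e-06 kg/m³ = 0.006389 mg/L = 6.389 µg/L.

6.39 µg/L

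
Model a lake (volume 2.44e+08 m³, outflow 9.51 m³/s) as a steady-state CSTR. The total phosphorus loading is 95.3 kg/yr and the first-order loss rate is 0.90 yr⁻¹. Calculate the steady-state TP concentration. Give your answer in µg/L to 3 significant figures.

Outflow Q = 9.51 m³/s × 3.156e+07 s/yr = 3.001e+08 m³/yr.
Steady-state CSTR mass balance: W = Q·C + k·V·C, so C = W/(Q + kV).
Q + kV = 3.001e+08 + 0.90·2.44e+08 = 5.197e+08 m³/yr.
C = 95.3/5.197e+08 = 1.834e-07 kg/m³ = 0.0001834 mg/L = 0.1834 µg/L.

0.183 µg/L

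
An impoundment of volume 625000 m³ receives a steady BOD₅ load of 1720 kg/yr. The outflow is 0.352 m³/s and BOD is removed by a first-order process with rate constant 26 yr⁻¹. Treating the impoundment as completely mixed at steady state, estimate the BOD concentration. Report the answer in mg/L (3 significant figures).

Outflow Q = 0.352 m³/s × 3.156e+07 s/yr = 1.111e+07 m³/yr.
Steady-state CSTR mass balance: W = Q·C + k·V·C, so C = W/(Q + kV).
Q + kV = 1.111e+07 + 26·625000 = 2.736e+07 m³/yr.
C = 1720/2.736e+07 = 6.287e-05 kg/m³ = 0.06287 mg/L.

0.0629 mg/L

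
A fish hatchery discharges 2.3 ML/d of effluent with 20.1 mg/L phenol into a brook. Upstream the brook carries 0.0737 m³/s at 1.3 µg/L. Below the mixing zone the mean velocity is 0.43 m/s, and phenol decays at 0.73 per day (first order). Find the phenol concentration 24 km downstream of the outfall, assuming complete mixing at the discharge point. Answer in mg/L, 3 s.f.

2.3 ML/d = 0.02662 m³/s.
1.3 µg/L = 0.0013 mg/L.
After complete mixing, C₀ = (0.02662·20.1 + 0.0737·0.0013) / 0.1003 = 5.335 mg/L.
Travel time t = 2.4e+04 m / 0.43 m/s = 5.581e+04 s = 0.646 d.
C = 5.335·exp(−0.73·0.646) = 5.335·0.624 = 3.329 mg/L.

3.33 mg/L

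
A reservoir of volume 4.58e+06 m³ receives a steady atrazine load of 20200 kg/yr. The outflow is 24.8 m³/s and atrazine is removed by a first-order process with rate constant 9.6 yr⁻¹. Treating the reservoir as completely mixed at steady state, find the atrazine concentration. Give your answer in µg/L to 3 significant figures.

Outflow Q = 24.8 m³/s × 3.156e+07 s/yr = 7.826e+08 m³/yr.
Steady-state CSTR mass balance: W = Q·C + k·V·C, so C = W/(Q + kV).
Q + kV = 7.826e+08 + 9.6·4.58e+06 = 8.266e+08 m³/yr.
C = 20200/8.266e+08 = 2.444e-05 kg/m³ = 0.02444 mg/L = 24.44 µg/L.

24.4 µg/L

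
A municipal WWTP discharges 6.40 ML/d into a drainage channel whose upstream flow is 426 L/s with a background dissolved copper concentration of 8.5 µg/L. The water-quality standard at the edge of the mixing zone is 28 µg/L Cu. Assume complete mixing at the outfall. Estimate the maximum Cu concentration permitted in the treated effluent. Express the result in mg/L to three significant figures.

0.140 mg/L

6.40 ML/d = 0.07407 m³/s.
426 L/s = 0.426 m³/s.
8.5 µg/L = 0.0085 mg/L.
28 µg/L = 0.028 mg/L.
Mass balance: 0.028·0.5001 = 0.07407·Cₑ + 0.426·0.0085.
Cₑ = (0.014 − 0.003621) / 0.07407 = 0.1401 mg/L.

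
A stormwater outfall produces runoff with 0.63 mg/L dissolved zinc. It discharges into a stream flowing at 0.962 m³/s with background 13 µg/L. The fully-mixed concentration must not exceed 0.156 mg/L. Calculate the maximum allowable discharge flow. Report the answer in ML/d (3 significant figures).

25.1 ML/d

13 µg/L = 0.013 mg/L.
Mass balance at complete mixing: C_std·(Q_w + Q_r) = Q_w·C_e + Q_r·C_b.
Rearranging, Q_w = Q_r·(C_std − C_b)/(C_e − C_std) = 0.962·(0.156 − 0.013) / (0.63 − 0.156) = 0.2902 m³/s.
= 25.08 ML/d.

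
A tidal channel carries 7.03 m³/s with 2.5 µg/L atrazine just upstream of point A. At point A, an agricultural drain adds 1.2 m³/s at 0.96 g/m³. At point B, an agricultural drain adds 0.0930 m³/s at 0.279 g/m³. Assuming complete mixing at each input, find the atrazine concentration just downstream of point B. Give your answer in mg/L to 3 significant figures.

2.5 µg/L = 0.0025 mg/L.
After input A: C = (7.03·0.0025 + 1.2·0.96) / 8.23 = 0.1421 mg/L.
After input B: C = (8.23·0.1421 + 0.093·0.279) / 8.323 = 0.1436 mg/L.

0.144 mg/L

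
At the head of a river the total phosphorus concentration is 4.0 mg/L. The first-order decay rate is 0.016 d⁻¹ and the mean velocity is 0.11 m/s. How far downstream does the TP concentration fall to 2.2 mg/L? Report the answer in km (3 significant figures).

From C = C₀·e^(−kt), t = ln(C₀/C)/k = ln(4.0/2.2)/0.016 = 0.5978/0.016 = 37.36 d.
Distance = v·t = 0.11 m/s × 3.228e+06 s = 3.551e+05 m = 355.1 km.

355 km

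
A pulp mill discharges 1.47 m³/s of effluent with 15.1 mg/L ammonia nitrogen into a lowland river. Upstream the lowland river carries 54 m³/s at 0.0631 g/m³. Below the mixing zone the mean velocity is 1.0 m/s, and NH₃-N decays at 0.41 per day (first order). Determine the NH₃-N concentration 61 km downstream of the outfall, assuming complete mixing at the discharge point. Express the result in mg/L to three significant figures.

After complete mixing, C₀ = (1.47·15.1 + 54·0.0631) / 55.47 = 0.4616 mg/L.
Travel time t = 6.1e+04 m / 1.0 m/s = 6.1e+04 s = 0.706 d.
C = 0.4616·exp(−0.41·0.706) = 0.4616·0.7487 = 0.3456 mg/L.

0.346 mg/L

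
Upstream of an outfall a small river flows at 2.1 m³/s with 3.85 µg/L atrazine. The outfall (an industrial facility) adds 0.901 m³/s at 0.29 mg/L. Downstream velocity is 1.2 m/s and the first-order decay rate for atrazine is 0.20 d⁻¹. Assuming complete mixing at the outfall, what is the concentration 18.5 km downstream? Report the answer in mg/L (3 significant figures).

0.0866 mg/L

3.85 µg/L = 0.00385 mg/L.
After complete mixing, C₀ = (0.901·0.29 + 2.1·0.00385) / 3.001 = 0.08976 mg/L.
Travel time t = 1.85e+04 m / 1.2 m/s = 1.542e+04 s = 0.1784 d.
C = 0.08976·exp(−0.20·0.1784) = 0.08976·0.9649 = 0.08661 mg/L.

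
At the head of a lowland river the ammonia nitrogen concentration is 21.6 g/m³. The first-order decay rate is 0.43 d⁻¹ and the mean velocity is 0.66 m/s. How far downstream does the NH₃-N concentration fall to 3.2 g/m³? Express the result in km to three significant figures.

From C = C₀·e^(−kt), t = ln(C₀/C)/k = ln(21.6/3.2)/0.43 = 1.91/0.43 = 4.441 d.
Distance = v·t = 0.66 m/s × 3.837e+05 s = 2.532e+05 m = 253.2 km.

253 km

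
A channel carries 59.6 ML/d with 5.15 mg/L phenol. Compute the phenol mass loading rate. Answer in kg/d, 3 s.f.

307 kg/d

59.6 ML/d = 0.6898 m³/s.
Mass flux = Q·C = 0.6898 m³/s × 5.15 g/m³ = 3.553 g/s.
= 3.553 g/s × 86.4 = 306.9 kg/d.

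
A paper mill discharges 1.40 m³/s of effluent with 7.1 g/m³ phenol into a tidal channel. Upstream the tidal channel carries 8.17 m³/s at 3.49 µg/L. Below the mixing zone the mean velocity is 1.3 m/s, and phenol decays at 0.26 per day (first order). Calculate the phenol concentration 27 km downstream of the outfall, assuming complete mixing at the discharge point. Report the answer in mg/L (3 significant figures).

3.49 µg/L = 0.00349 mg/L.
After complete mixing, C₀ = (1.4·7.1 + 8.17·0.00349) / 9.57 = 1.042 mg/L.
Travel time t = 2.7e+04 m / 1.3 m/s = 2.077e+04 s = 0.2404 d.
C = 1.042·exp(−0.26·0.2404) = 1.042·0.9394 = 0.9785 mg/L.

0.979 mg/L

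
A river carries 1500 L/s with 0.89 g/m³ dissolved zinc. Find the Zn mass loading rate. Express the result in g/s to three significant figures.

1500 L/s = 1.5 m³/s.
Mass flux = Q·C = 1.5 m³/s × 0.89 g/m³ = 1.335 g/s.

1.33 g/s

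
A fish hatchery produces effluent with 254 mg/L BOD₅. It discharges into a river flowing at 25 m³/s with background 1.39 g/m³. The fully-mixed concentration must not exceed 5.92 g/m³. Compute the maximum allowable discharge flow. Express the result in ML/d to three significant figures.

39.4 ML/d

Mass balance at complete mixing: C_std·(Q_w + Q_r) = Q_w·C_e + Q_r·C_b.
Rearranging, Q_w = Q_r·(C_std − C_b)/(C_e − C_std) = 25·(5.92 − 1.39) / (254 − 5.92) = 0.4565 m³/s.
= 39.44 ML/d.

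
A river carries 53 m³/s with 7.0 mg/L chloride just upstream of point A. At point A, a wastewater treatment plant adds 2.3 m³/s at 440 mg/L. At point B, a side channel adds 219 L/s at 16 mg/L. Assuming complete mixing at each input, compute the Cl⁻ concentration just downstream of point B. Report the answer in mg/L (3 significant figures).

25.0 mg/L

After input A: C = (53·7 + 2.3·440) / 55.3 = 25.01 mg/L.
219 L/s = 0.219 m³/s.
After input B: C = (55.3·25.01 + 0.219·16) / 55.52 = 24.97 mg/L.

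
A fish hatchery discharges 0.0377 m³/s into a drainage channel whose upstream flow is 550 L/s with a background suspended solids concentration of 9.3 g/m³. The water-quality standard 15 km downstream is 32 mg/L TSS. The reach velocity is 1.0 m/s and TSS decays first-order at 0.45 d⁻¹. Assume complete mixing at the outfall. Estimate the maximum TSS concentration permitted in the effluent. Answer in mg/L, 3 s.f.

404 mg/L

550 L/s = 0.55 m³/s.
Travel time to the compliance point: t = 1.5e+04/1.0 = 1.5e+04 s = 0.1736 d; decay factor exp(−0.45·0.1736) = 0.9248.
So the concentration just after mixing may be at most 32/0.9248 = 34.6 mg/L.
Mass balance: 34.6·0.5877 = 0.0377·Cₑ + 0.55·9.3.
Cₑ = (20.33 − 5.115) / 0.0377 = 403.7 mg/L.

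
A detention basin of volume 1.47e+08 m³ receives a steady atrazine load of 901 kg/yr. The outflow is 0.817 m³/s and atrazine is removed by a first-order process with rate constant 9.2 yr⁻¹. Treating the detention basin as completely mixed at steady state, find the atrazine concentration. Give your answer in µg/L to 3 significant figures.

0.654 µg/L

Outflow Q = 0.817 m³/s × 3.156e+07 s/yr = 2.578e+07 m³/yr.
Steady-state CSTR mass balance: W = Q·C + k·V·C, so C = W/(Q + kV).
Q + kV = 2.578e+07 + 9.2·1.47e+08 = 1.378e+09 m³/yr.
C = 901/1.378e+09 = 6.538e-07 kg/m³ = 0.0006538 mg/L = 0.6538 µg/L.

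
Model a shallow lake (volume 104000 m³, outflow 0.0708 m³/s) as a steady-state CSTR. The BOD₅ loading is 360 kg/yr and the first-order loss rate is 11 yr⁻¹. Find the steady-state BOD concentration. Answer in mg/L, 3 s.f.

0.107 mg/L

Outflow Q = 0.0708 m³/s × 3.156e+07 s/yr = 2.234e+06 m³/yr.
Steady-state CSTR mass balance: W = Q·C + k·V·C, so C = W/(Q + kV).
Q + kV = 2.234e+06 + 11·104000 = 3.378e+06 m³/yr.
C = 360/3.378e+06 = 0.0001066 kg/m³ = 0.1066 mg/L.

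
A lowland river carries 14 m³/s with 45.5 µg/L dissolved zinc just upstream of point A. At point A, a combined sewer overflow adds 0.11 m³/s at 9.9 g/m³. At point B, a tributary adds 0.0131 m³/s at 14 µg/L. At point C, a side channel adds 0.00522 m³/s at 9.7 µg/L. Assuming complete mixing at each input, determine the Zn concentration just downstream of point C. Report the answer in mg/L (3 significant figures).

0.122 mg/L

45.5 µg/L = 0.0455 mg/L.
After input A: C = (14·0.0455 + 0.11·9.9) / 14.11 = 0.1223 mg/L.
14 µg/L = 0.014 mg/L.
After input B: C = (14.11·0.1223 + 0.0131·0.014) / 14.12 = 0.1222 mg/L.
9.7 µg/L = 0.0097 mg/L.
After input C: C = (14.12·0.1222 + 0.00522·0.0097) / 14.13 = 0.1222 mg/L.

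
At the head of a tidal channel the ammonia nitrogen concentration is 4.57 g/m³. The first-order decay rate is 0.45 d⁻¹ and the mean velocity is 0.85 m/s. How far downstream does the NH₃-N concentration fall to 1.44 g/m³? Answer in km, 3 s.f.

From C = C₀·e^(−kt), t = ln(C₀/C)/k = ln(4.57/1.44)/0.45 = 1.155/0.45 = 2.566 d.
Distance = v·t = 0.85 m/s × 2.217e+05 s = 1.885e+05 m = 188.5 km.

188 km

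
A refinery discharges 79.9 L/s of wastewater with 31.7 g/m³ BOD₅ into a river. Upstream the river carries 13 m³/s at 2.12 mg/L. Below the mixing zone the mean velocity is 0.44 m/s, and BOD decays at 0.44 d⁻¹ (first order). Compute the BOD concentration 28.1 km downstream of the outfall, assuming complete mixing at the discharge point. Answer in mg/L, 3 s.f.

79.9 L/s = 0.0799 m³/s.
After complete mixing, C₀ = (0.0799·31.7 + 13·2.12) / 13.08 = 2.301 mg/L.
Travel time t = 2.81e+04 m / 0.44 m/s = 6.386e+04 s = 0.7392 d.
C = 2.301·exp(−0.44·0.7392) = 2.301·0.7224 = 1.662 mg/L.

1.66 mg/L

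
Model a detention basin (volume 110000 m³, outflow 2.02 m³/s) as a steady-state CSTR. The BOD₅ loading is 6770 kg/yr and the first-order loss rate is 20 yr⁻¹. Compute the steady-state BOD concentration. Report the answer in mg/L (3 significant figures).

0.103 mg/L

Outflow Q = 2.02 m³/s × 3.156e+07 s/yr = 6.375e+07 m³/yr.
Steady-state CSTR mass balance: W = Q·C + k·V·C, so C = W/(Q + kV).
Q + kV = 6.375e+07 + 20·110000 = 6.595e+07 m³/yr.
C = 6770/6.595e+07 = 0.0001027 kg/m³ = 0.1027 mg/L.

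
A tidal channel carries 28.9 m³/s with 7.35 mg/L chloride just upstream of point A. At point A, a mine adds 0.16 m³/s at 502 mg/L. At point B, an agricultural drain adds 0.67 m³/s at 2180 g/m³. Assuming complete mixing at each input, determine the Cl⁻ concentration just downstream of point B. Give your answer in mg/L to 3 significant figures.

59.0 mg/L

After input A: C = (28.9·7.35 + 0.16·502) / 29.06 = 10.07 mg/L.
After input B: C = (29.06·10.07 + 0.67·2180) / 29.73 = 58.98 mg/L.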